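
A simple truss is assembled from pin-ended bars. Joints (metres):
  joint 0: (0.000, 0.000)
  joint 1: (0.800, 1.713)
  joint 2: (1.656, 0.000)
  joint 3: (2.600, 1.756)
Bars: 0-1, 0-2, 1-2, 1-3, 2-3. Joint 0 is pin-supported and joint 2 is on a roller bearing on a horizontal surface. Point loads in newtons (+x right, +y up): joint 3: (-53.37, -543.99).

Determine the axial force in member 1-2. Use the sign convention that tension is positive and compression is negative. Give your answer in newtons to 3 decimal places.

N=4 nodes, M=5 members, R=3 reactions → 2N=8, M+R=8
member 0 (0-1): L=1.8906, (cx,cy)=(0.4231,0.9061)
member 1 (0-2): L=1.6560, (cx,cy)=(1.0000,0.0000)
member 2 (1-2): L=1.9150, (cx,cy)=(0.4470,-0.8945)
member 3 (1-3): L=1.8005, (cx,cy)=(0.9997,0.0239)
member 4 (2-3): L=1.9937, (cx,cy)=(0.4735,0.8808)
solve A·x = −loads:
  F[0-1] = +279.7909 N (tension)
  F[0-2] = -171.7624 N (compression)
  F[1-2] = -276.9296 N (compression)
  F[1-3] = +242.2504 N (tension)
  F[2-3] = -624.1823 N (compression)
  Rx@0 = +53.3700 N
  Ry@0 = -253.5078 N
  Ry@2 = +797.4978 N

-276.930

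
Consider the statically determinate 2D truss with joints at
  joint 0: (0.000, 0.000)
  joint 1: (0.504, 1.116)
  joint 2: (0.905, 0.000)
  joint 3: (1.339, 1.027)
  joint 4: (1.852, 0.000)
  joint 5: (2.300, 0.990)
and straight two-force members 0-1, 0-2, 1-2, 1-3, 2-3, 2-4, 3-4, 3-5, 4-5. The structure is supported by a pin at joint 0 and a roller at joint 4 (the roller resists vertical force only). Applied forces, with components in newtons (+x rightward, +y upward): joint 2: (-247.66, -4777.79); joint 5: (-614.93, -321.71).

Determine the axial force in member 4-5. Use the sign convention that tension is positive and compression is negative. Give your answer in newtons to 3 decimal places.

N=6 nodes, M=9 members, R=3 reactions → 2N=12, M+R=12
member 0 (0-1): L=1.2245, (cx,cy)=(0.4116,0.9114)
member 1 (0-2): L=0.9050, (cx,cy)=(1.0000,0.0000)
member 2 (1-2): L=1.1859, (cx,cy)=(0.3382,-0.9411)
member 3 (1-3): L=0.8397, (cx,cy)=(0.9944,-0.1060)
member 4 (2-3): L=1.1149, (cx,cy)=(0.3893,0.9211)
member 5 (2-4): L=0.9470, (cx,cy)=(1.0000,0.0000)
member 6 (3-4): L=1.1480, (cx,cy)=(0.4469,-0.8946)
member 7 (3-5): L=0.9617, (cx,cy)=(0.9993,-0.0385)
member 8 (4-5): L=1.0866, (cx,cy)=(0.4123,0.9111)
solve A·x = −loads:
  F[0-1] = -2955.9481 N (compression)
  F[0-2] = +354.0390 N (tension)
  F[1-2] = +3119.8764 N (tension)
  F[1-3] = -2284.4888 N (compression)
  F[2-3] = +1999.3971 N (tension)
  F[2-4] = +878.4071 N (tension)
  F[3-4] = -2309.4808 N (compression)
  F[3-5] = -461.6525 N (compression)
  F[4-5] = -372.6118 N (compression)
  Rx@0 = +862.5900 N
  Ry@0 = +2693.9642 N
  Ry@4 = +2405.5358 N

-372.612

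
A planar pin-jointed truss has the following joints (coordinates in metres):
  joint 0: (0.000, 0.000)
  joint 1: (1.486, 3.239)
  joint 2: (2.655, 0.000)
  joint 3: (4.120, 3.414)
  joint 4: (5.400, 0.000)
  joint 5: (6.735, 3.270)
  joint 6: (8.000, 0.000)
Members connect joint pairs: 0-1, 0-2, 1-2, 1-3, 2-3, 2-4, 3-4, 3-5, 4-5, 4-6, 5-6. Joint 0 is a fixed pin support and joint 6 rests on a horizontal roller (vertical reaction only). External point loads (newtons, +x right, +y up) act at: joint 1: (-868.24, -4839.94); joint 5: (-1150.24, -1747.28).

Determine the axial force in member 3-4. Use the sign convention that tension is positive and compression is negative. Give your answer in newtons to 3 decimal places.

308.421

N=7 nodes, M=11 members, R=3 reactions → 2N=14, M+R=14
member 0 (0-1): L=3.5636, (cx,cy)=(0.4170,0.9089)
member 1 (0-2): L=2.6550, (cx,cy)=(1.0000,0.0000)
member 2 (1-2): L=3.4435, (cx,cy)=(0.3395,-0.9406)
member 3 (1-3): L=2.6398, (cx,cy)=(0.9978,0.0663)
member 4 (2-3): L=3.7151, (cx,cy)=(0.3943,0.9190)
member 5 (2-4): L=2.7450, (cx,cy)=(1.0000,0.0000)
member 6 (3-4): L=3.6461, (cx,cy)=(0.3511,-0.9364)
member 7 (3-5): L=2.6190, (cx,cy)=(0.9985,-0.0550)
member 8 (4-5): L=3.5320, (cx,cy)=(0.3780,0.9258)
member 9 (4-6): L=2.6000, (cx,cy)=(1.0000,0.0000)
member 10 (5-6): L=3.5062, (cx,cy)=(0.3608,-0.9326)
solve A·x = −loads:
  F[0-1] = -5543.8937 N (compression)
  F[0-2] = +293.2841 N (tension)
  F[1-2] = +106.9938 N (tension)
  F[1-3] = -1483.1089 N (compression)
  F[2-3] = -109.5143 N (compression)
  F[2-4] = +372.7925 N (tension)
  F[3-4] = +308.4206 N (tension)
  F[3-5] = -1633.7791 N (compression)
  F[4-5] = -311.9300 N (compression)
  F[4-6] = +598.9682 N (tension)
  F[5-6] = -1660.1387 N (compression)
  Rx@0 = +2018.4800 N
  Ry@0 = +5038.8991 N
  Ry@6 = +1548.3209 N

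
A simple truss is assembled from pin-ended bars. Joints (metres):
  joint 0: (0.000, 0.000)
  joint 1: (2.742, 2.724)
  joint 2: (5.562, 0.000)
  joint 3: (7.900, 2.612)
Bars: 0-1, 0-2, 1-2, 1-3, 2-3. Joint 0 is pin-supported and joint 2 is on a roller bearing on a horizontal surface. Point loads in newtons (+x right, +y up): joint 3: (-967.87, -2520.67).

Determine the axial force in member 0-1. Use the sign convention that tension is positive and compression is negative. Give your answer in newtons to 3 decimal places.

N=4 nodes, M=5 members, R=3 reactions → 2N=8, M+R=8
member 0 (0-1): L=3.8651, (cx,cy)=(0.7094,0.7048)
member 1 (0-2): L=5.5620, (cx,cy)=(1.0000,0.0000)
member 2 (1-2): L=3.9208, (cx,cy)=(0.7192,-0.6948)
member 3 (1-3): L=5.1592, (cx,cy)=(0.9998,-0.0217)
member 4 (2-3): L=3.5055, (cx,cy)=(0.6669,0.7451)
solve A·x = −loads:
  F[0-1] = +858.4920 N (tension)
  F[0-2] = -1576.9112 N (compression)
  F[1-2] = -910.3676 N (compression)
  F[1-3] = +1264.1149 N (tension)
  F[2-3] = -3346.1337 N (compression)
  Rx@0 = +967.8700 N
  Ry@0 = -605.0432 N
  Ry@2 = +3125.7132 N

858.492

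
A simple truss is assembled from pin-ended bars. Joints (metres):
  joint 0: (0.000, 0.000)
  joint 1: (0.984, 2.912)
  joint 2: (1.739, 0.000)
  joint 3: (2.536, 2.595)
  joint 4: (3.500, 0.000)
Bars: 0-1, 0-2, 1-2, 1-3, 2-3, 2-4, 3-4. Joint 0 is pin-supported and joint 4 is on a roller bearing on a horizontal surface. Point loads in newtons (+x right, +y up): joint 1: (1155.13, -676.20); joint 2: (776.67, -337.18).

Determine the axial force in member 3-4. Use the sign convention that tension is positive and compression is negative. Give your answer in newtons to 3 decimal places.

N=5 nodes, M=7 members, R=3 reactions → 2N=10, M+R=10
member 0 (0-1): L=3.0738, (cx,cy)=(0.3201,0.9474)
member 1 (0-2): L=1.7390, (cx,cy)=(1.0000,0.0000)
member 2 (1-2): L=3.0083, (cx,cy)=(0.2510,-0.9680)
member 3 (1-3): L=1.5840, (cx,cy)=(0.9798,-0.2001)
member 4 (2-3): L=2.7146, (cx,cy)=(0.2936,0.9559)
member 5 (2-4): L=1.7610, (cx,cy)=(1.0000,0.0000)
member 6 (3-4): L=2.7683, (cx,cy)=(0.3482,-0.9374)
solve A·x = −loads:
  F[0-1] = +322.2880 N (tension)
  F[0-2] = +1828.6262 N (tension)
  F[1-2] = -836.2996 N (compression)
  F[1-3] = -859.4527 N (compression)
  F[2-3] = +1199.5780 N (tension)
  F[2-4] = +489.8781 N (tension)
  F[3-4] = -1406.7585 N (compression)
  Rx@0 = -1931.8000 N
  Ry@0 = -305.3273 N
  Ry@4 = +1318.7073 N

-1406.758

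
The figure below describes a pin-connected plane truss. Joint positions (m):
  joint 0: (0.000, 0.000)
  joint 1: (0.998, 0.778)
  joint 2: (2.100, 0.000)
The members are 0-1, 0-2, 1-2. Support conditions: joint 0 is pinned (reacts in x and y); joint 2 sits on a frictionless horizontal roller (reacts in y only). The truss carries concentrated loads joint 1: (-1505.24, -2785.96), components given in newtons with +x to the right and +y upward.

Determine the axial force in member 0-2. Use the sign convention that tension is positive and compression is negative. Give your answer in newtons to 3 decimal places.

1085.482

N=3 nodes, M=3 members, R=3 reactions → 2N=6, M+R=6
member 0 (0-1): L=1.2654, (cx,cy)=(0.7887,0.6148)
member 1 (0-2): L=2.1000, (cx,cy)=(1.0000,0.0000)
member 2 (1-2): L=1.3490, (cx,cy)=(0.8169,-0.5767)
solve A·x = −loads:
  F[0-1] = -3284.9220 N (compression)
  F[0-2] = +1085.4824 N (tension)
  F[1-2] = -1328.7389 N (compression)
  Rx@0 = +1505.2400 N
  Ry@0 = +2019.6213 N
  Ry@2 = +766.3387 N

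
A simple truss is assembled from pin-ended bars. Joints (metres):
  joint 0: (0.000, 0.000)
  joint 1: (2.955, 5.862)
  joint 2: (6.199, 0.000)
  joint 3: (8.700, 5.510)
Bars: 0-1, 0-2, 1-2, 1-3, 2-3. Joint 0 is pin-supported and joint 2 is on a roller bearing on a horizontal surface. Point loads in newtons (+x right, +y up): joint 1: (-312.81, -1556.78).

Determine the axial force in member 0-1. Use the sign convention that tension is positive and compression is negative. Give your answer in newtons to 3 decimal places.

-1243.598

N=4 nodes, M=5 members, R=3 reactions → 2N=8, M+R=8
member 0 (0-1): L=6.5647, (cx,cy)=(0.4501,0.8930)
member 1 (0-2): L=6.1990, (cx,cy)=(1.0000,0.0000)
member 2 (1-2): L=6.6997, (cx,cy)=(0.4842,-0.8750)
member 3 (1-3): L=5.7558, (cx,cy)=(0.9981,-0.0612)
member 4 (2-3): L=6.0510, (cx,cy)=(0.4133,0.9106)
solve A·x = −loads:
  F[0-1] = -1243.5981 N (compression)
  F[0-2] = +246.9782 N (tension)
  F[1-2] = -510.0773 N (compression)
  F[1-3] = -0.0000 N (compression)
  F[2-3] = +0.0000 N (tension)
  Rx@0 = +312.8100 N
  Ry@0 = +1110.4834 N
  Ry@2 = +446.2966 N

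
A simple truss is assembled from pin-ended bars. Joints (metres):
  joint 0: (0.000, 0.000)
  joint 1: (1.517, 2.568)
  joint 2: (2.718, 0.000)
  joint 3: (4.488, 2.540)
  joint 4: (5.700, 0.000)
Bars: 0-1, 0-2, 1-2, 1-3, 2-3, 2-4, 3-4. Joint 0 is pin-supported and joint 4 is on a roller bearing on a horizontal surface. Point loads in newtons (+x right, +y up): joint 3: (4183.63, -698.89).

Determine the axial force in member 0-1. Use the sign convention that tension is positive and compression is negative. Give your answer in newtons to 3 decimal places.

1992.673

N=5 nodes, M=7 members, R=3 reactions → 2N=10, M+R=10
member 0 (0-1): L=2.9826, (cx,cy)=(0.5086,0.8610)
member 1 (0-2): L=2.7180, (cx,cy)=(1.0000,0.0000)
member 2 (1-2): L=2.8350, (cx,cy)=(0.4236,-0.9058)
member 3 (1-3): L=2.9711, (cx,cy)=(1.0000,-0.0094)
member 4 (2-3): L=3.0959, (cx,cy)=(0.5717,0.8204)
member 5 (2-4): L=2.9820, (cx,cy)=(1.0000,0.0000)
member 6 (3-4): L=2.8143, (cx,cy)=(0.4307,-0.9025)
solve A·x = −loads:
  F[0-1] = +1992.6731 N (tension)
  F[0-2] = +3170.1239 N (tension)
  F[1-2] = -1913.0135 N (compression)
  F[1-3] = +1824.0132 N (tension)
  F[2-3] = +2112.1094 N (tension)
  F[2-4] = +1152.1483 N (tension)
  F[3-4] = -2675.3663 N (compression)
  Rx@0 = -4183.6300 N
  Ry@0 = -1715.6782 N
  Ry@4 = +2414.5682 N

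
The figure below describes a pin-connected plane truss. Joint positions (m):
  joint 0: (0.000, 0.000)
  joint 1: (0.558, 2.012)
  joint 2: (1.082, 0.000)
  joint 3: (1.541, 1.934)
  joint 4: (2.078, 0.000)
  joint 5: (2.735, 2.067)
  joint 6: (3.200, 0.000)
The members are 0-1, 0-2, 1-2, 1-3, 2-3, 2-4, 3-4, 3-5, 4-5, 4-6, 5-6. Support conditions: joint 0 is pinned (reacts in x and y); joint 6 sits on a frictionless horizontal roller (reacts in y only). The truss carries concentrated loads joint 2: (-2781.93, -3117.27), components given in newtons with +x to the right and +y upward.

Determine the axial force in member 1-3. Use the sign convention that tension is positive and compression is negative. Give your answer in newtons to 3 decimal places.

-1136.532

N=7 nodes, M=11 members, R=3 reactions → 2N=14, M+R=14
member 0 (0-1): L=2.0879, (cx,cy)=(0.2672,0.9636)
member 1 (0-2): L=1.0820, (cx,cy)=(1.0000,0.0000)
member 2 (1-2): L=2.0791, (cx,cy)=(0.2520,-0.9677)
member 3 (1-3): L=0.9861, (cx,cy)=(0.9969,-0.0791)
member 4 (2-3): L=1.9877, (cx,cy)=(0.2309,0.9730)
member 5 (2-4): L=0.9960, (cx,cy)=(1.0000,0.0000)
member 6 (3-4): L=2.0072, (cx,cy)=(0.2675,-0.9635)
member 7 (3-5): L=1.2014, (cx,cy)=(0.9939,0.1107)
member 8 (4-5): L=2.1689, (cx,cy)=(0.3029,0.9530)
member 9 (4-6): L=1.1220, (cx,cy)=(1.0000,0.0000)
member 10 (5-6): L=2.1187, (cx,cy)=(0.2195,-0.9756)
solve A·x = −loads:
  F[0-1] = -2141.1208 N (compression)
  F[0-2] = -2209.7184 N (compression)
  F[1-2] = +2224.9664 N (tension)
  F[1-3] = -1136.5316 N (compression)
  F[2-3] = +990.9079 N (tension)
  F[2-4] = +904.1524 N (tension)
  F[3-4] = -1162.4736 N (compression)
  F[3-5] = -596.8114 N (compression)
  F[4-5] = +1175.3177 N (tension)
  F[4-6] = +237.1178 N (tension)
  F[5-6] = -1080.3692 N (compression)
  Rx@0 = +2781.9300 N
  Ry@0 = +2063.2431 N
  Ry@6 = +1054.0269 N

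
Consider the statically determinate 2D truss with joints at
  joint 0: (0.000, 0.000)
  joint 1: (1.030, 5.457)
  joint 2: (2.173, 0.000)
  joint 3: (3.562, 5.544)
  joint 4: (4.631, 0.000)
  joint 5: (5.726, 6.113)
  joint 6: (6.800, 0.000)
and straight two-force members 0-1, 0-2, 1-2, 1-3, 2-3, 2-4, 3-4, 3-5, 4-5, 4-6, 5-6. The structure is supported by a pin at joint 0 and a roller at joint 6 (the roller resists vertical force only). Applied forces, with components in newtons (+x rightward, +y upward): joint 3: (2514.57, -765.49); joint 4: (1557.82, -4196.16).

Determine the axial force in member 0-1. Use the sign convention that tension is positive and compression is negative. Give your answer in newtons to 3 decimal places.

N=7 nodes, M=11 members, R=3 reactions → 2N=14, M+R=14
member 0 (0-1): L=5.5534, (cx,cy)=(0.1855,0.9826)
member 1 (0-2): L=2.1730, (cx,cy)=(1.0000,0.0000)
member 2 (1-2): L=5.5754, (cx,cy)=(0.2050,-0.9788)
member 3 (1-3): L=2.5335, (cx,cy)=(0.9994,0.0343)
member 4 (2-3): L=5.7154, (cx,cy)=(0.2430,0.9700)
member 5 (2-4): L=2.4580, (cx,cy)=(1.0000,0.0000)
member 6 (3-4): L=5.6461, (cx,cy)=(0.1893,-0.9819)
member 7 (3-5): L=2.2376, (cx,cy)=(0.9671,0.2543)
member 8 (4-5): L=6.2103, (cx,cy)=(0.1763,0.9843)
member 9 (4-6): L=2.1690, (cx,cy)=(1.0000,0.0000)
member 10 (5-6): L=6.2066, (cx,cy)=(0.1730,-0.9849)
solve A·x = −loads:
  F[0-1] = +353.2839 N (tension)
  F[0-2] = +4006.8652 N (tension)
  F[1-2] = -349.8693 N (compression)
  F[1-3] = +137.3314 N (tension)
  F[2-3] = +353.0222 N (tension)
  F[2-4] = +3849.3447 N (tension)
  F[3-4] = -1662.4814 N (compression)
  F[3-5] = -2043.9529 N (compression)
  F[4-5] = +5921.3421 N (tension)
  F[4-6] = +932.7099 N (tension)
  F[5-6] = -5390.1159 N (compression)
  Rx@0 = -4072.3900 N
  Ry@0 = -347.1542 N
  Ry@6 = +5308.8042 N

353.284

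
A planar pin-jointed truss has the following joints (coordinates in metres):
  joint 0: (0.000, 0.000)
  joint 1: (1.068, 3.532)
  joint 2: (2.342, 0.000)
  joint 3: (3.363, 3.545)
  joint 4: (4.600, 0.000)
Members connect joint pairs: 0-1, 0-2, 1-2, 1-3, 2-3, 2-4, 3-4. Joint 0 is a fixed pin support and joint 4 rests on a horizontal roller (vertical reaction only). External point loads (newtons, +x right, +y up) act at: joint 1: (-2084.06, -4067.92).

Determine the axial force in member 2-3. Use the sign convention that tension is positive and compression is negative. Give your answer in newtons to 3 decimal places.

-684.852

N=5 nodes, M=7 members, R=3 reactions → 2N=10, M+R=10
member 0 (0-1): L=3.6899, (cx,cy)=(0.2894,0.9572)
member 1 (0-2): L=2.3420, (cx,cy)=(1.0000,0.0000)
member 2 (1-2): L=3.7547, (cx,cy)=(0.3393,-0.9407)
member 3 (1-3): L=2.2950, (cx,cy)=(1.0000,0.0057)
member 4 (2-3): L=3.6891, (cx,cy)=(0.2768,0.9609)
member 5 (2-4): L=2.2580, (cx,cy)=(1.0000,0.0000)
member 6 (3-4): L=3.7546, (cx,cy)=(0.3295,-0.9442)
solve A·x = −loads:
  F[0-1] = -4934.8760 N (compression)
  F[0-2] = -655.7307 N (compression)
  F[1-2] = +699.6032 N (tension)
  F[1-3] = +418.3592 N (tension)
  F[2-3] = -684.8517 N (compression)
  F[2-4] = -228.8121 N (compression)
  F[3-4] = +694.5054 N (tension)
  Rx@0 = +2084.0600 N
  Ry@0 = +4723.6507 N
  Ry@4 = -655.7307 N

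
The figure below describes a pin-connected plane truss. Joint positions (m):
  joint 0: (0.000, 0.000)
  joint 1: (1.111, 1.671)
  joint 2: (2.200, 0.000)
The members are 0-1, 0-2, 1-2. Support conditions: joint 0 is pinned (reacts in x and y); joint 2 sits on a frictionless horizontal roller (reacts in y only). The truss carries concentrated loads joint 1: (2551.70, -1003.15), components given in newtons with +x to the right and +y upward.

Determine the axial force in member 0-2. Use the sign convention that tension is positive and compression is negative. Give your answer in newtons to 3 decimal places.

1593.240

N=3 nodes, M=3 members, R=3 reactions → 2N=6, M+R=6
member 0 (0-1): L=2.0066, (cx,cy)=(0.5537,0.8327)
member 1 (0-2): L=2.2000, (cx,cy)=(1.0000,0.0000)
member 2 (1-2): L=1.9945, (cx,cy)=(0.5460,-0.8378)
solve A·x = −loads:
  F[0-1] = +1731.1207 N (tension)
  F[0-2] = +1593.2395 N (tension)
  F[1-2] = -2918.0614 N (compression)
  Rx@0 = -2551.7000 N
  Ry@0 = -1441.5729 N
  Ry@2 = +2444.7229 N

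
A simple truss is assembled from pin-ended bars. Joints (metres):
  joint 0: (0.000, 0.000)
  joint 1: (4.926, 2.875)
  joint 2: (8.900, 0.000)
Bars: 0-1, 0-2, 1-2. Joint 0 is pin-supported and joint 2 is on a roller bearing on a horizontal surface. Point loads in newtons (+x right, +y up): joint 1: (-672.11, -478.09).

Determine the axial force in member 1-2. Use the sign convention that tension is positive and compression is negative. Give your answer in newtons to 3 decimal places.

-81.039

N=3 nodes, M=3 members, R=3 reactions → 2N=6, M+R=6
member 0 (0-1): L=5.7036, (cx,cy)=(0.8637,0.5041)
member 1 (0-2): L=8.9000, (cx,cy)=(1.0000,0.0000)
member 2 (1-2): L=4.9049, (cx,cy)=(0.8102,-0.5861)
solve A·x = −loads:
  F[0-1] = -854.2301 N (compression)
  F[0-2] = +65.6582 N (tension)
  F[1-2] = -81.0389 N (compression)
  Rx@0 = +672.1100 N
  Ry@0 = +430.5894 N
  Ry@2 = +47.5006 N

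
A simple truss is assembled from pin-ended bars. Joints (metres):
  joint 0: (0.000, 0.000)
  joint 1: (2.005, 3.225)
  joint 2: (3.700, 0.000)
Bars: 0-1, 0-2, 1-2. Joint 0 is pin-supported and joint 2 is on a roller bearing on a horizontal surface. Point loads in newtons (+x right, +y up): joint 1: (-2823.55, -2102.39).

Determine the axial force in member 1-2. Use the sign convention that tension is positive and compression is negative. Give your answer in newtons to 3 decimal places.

1493.245

N=3 nodes, M=3 members, R=3 reactions → 2N=6, M+R=6
member 0 (0-1): L=3.7975, (cx,cy)=(0.5280,0.8493)
member 1 (0-2): L=3.7000, (cx,cy)=(1.0000,0.0000)
member 2 (1-2): L=3.6433, (cx,cy)=(0.4652,-0.8852)
solve A·x = −loads:
  F[0-1] = -4031.9993 N (compression)
  F[0-2] = -694.7130 N (compression)
  F[1-2] = +1493.2445 N (tension)
  Rx@0 = +2823.5500 N
  Ry@0 = +3424.1891 N
  Ry@2 = -1321.7991 N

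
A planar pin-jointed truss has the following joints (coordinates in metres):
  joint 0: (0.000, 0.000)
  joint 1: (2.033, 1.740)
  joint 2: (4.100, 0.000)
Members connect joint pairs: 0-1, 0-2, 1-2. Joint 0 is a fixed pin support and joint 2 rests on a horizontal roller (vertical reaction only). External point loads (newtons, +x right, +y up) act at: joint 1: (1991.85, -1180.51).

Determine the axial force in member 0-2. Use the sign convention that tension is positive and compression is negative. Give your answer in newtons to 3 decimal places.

N=3 nodes, M=3 members, R=3 reactions → 2N=6, M+R=6
member 0 (0-1): L=2.6759, (cx,cy)=(0.7597,0.6502)
member 1 (0-2): L=4.1000, (cx,cy)=(1.0000,0.0000)
member 2 (1-2): L=2.7019, (cx,cy)=(0.7650,-0.6440)
solve A·x = −loads:
  F[0-1] = +384.7394 N (tension)
  F[0-2] = +1699.5514 N (tension)
  F[1-2] = -2221.5593 N (compression)
  Rx@0 = -1991.8500 N
  Ry@0 = -250.1719 N
  Ry@2 = +1430.6819 N

1699.551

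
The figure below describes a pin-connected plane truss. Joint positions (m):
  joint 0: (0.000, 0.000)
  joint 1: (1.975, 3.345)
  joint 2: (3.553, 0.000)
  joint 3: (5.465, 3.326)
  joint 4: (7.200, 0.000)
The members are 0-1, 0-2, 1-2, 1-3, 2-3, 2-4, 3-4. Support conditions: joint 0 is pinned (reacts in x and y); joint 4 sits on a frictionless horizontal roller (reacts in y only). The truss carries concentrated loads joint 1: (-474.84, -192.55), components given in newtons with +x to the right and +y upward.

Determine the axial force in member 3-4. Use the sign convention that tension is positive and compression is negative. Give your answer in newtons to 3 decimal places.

189.242

N=5 nodes, M=7 members, R=3 reactions → 2N=10, M+R=10
member 0 (0-1): L=3.8845, (cx,cy)=(0.5084,0.8611)
member 1 (0-2): L=3.5530, (cx,cy)=(1.0000,0.0000)
member 2 (1-2): L=3.6985, (cx,cy)=(0.4267,-0.9044)
member 3 (1-3): L=3.4901, (cx,cy)=(1.0000,-0.0054)
member 4 (2-3): L=3.8364, (cx,cy)=(0.4984,0.8670)
member 5 (2-4): L=3.6470, (cx,cy)=(1.0000,0.0000)
member 6 (3-4): L=3.7513, (cx,cy)=(0.4625,-0.8866)
solve A·x = −loads:
  F[0-1] = -418.4564 N (compression)
  F[0-2] = -262.0860 N (compression)
  F[1-2] = +184.4142 N (tension)
  F[1-3] = +183.4073 N (tension)
  F[2-3] = -192.3818 N (compression)
  F[2-4] = -87.5248 N (compression)
  F[3-4] = +189.2418 N (tension)
  Rx@0 = +474.8400 N
  Ry@0 = +360.3352 N
  Ry@4 = -167.7852 N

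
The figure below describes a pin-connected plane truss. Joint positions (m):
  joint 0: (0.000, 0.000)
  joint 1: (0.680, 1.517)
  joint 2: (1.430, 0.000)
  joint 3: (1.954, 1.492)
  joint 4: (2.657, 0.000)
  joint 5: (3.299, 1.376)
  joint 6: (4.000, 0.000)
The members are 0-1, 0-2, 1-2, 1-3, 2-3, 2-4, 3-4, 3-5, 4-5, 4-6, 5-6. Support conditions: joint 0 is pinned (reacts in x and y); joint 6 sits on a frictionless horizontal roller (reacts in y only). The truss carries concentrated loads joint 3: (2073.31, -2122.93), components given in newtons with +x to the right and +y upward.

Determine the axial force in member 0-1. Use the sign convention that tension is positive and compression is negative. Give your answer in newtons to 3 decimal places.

-342.497

N=7 nodes, M=11 members, R=3 reactions → 2N=14, M+R=14
member 0 (0-1): L=1.6624, (cx,cy)=(0.4090,0.9125)
member 1 (0-2): L=1.4300, (cx,cy)=(1.0000,0.0000)
member 2 (1-2): L=1.6923, (cx,cy)=(0.4432,-0.8964)
member 3 (1-3): L=1.2742, (cx,cy)=(0.9998,-0.0196)
member 4 (2-3): L=1.5813, (cx,cy)=(0.3314,0.9435)
member 5 (2-4): L=1.2270, (cx,cy)=(1.0000,0.0000)
member 6 (3-4): L=1.6493, (cx,cy)=(0.4262,-0.9046)
member 7 (3-5): L=1.3500, (cx,cy)=(0.9963,-0.0859)
member 8 (4-5): L=1.5184, (cx,cy)=(0.4228,0.9062)
member 9 (4-6): L=1.3430, (cx,cy)=(1.0000,0.0000)
member 10 (5-6): L=1.5443, (cx,cy)=(0.4539,-0.8910)
solve A·x = −loads:
  F[0-1] = -342.4967 N (compression)
  F[0-2] = +2213.4044 N (tension)
  F[1-2] = +355.1564 N (tension)
  F[1-3] = -297.5537 N (compression)
  F[2-3] = -337.4361 N (compression)
  F[2-4] = +2482.6207 N (tension)
  F[3-4] = -1839.3482 N (compression)
  F[3-5] = -1704.9319 N (compression)
  F[4-5] = +1836.0919 N (tension)
  F[4-6] = +922.3020 N (tension)
  F[5-6] = -2031.7909 N (compression)
  Rx@0 = -2073.3100 N
  Ry@0 = +312.5341 N
  Ry@6 = +1810.3959 N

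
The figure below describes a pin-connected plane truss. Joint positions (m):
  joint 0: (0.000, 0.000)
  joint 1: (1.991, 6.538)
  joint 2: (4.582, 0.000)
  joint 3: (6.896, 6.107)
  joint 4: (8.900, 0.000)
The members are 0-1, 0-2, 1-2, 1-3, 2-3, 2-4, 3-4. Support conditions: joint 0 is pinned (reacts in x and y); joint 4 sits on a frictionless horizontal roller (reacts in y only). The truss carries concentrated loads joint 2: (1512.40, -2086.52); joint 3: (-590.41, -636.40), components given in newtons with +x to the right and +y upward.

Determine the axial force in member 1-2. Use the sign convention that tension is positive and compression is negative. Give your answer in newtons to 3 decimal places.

1785.944

N=5 nodes, M=7 members, R=3 reactions → 2N=10, M+R=10
member 0 (0-1): L=6.8344, (cx,cy)=(0.2913,0.9566)
member 1 (0-2): L=4.5820, (cx,cy)=(1.0000,0.0000)
member 2 (1-2): L=7.0327, (cx,cy)=(0.3684,-0.9297)
member 3 (1-3): L=4.9239, (cx,cy)=(0.9962,-0.0875)
member 4 (2-3): L=6.5307, (cx,cy)=(0.3543,0.9351)
member 5 (2-4): L=4.3180, (cx,cy)=(1.0000,0.0000)
member 6 (3-4): L=6.4274, (cx,cy)=(0.3118,-0.9502)
solve A·x = −loads:
  F[0-1] = -1631.5033 N (compression)
  F[0-2] = +1397.2776 N (tension)
  F[1-2] = +1785.9443 N (tension)
  F[1-3] = -1137.6360 N (compression)
  F[2-3] = +455.7713 N (tension)
  F[2-4] = +381.3676 N (tension)
  F[3-4] = -1223.1545 N (compression)
  Rx@0 = -921.9900 N
  Ry@0 = +1560.7385 N
  Ry@4 = +1162.1815 N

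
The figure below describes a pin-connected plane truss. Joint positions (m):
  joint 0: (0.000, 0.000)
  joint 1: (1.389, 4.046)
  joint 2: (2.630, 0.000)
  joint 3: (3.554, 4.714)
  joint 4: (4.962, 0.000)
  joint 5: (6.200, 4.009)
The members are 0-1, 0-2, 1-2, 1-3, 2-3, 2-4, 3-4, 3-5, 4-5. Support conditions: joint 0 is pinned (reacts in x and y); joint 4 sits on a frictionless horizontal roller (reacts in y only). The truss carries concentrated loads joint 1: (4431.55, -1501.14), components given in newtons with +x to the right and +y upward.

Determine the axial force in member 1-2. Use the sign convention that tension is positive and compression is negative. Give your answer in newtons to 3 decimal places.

N=6 nodes, M=9 members, R=3 reactions → 2N=12, M+R=12
member 0 (0-1): L=4.2778, (cx,cy)=(0.3247,0.9458)
member 1 (0-2): L=2.6300, (cx,cy)=(1.0000,0.0000)
member 2 (1-2): L=4.2320, (cx,cy)=(0.2932,-0.9560)
member 3 (1-3): L=2.2657, (cx,cy)=(0.9555,0.2948)
member 4 (2-3): L=4.8037, (cx,cy)=(0.1924,0.9813)
member 5 (2-4): L=2.3320, (cx,cy)=(1.0000,0.0000)
member 6 (3-4): L=4.9198, (cx,cy)=(0.2862,-0.9582)
member 7 (3-5): L=2.7383, (cx,cy)=(0.9663,-0.2575)
member 8 (4-5): L=4.1958, (cx,cy)=(0.2951,0.9555)
solve A·x = −loads:
  F[0-1] = +2677.6253 N (tension)
  F[0-2] = +3562.1229 N (tension)
  F[1-2] = -4904.6124 N (compression)
  F[1-3] = -2222.6994 N (compression)
  F[2-3] = +4778.2299 N (tension)
  F[2-4] = +1204.7997 N (tension)
  F[3-4] = -4209.7672 N (compression)
  F[3-5] = +0.0000 N (tension)
  F[4-5] = -0.0000 N (compression)
  Rx@0 = -4431.5500 N
  Ry@0 = -2532.5429 N
  Ry@4 = +4033.6829 N

-4904.612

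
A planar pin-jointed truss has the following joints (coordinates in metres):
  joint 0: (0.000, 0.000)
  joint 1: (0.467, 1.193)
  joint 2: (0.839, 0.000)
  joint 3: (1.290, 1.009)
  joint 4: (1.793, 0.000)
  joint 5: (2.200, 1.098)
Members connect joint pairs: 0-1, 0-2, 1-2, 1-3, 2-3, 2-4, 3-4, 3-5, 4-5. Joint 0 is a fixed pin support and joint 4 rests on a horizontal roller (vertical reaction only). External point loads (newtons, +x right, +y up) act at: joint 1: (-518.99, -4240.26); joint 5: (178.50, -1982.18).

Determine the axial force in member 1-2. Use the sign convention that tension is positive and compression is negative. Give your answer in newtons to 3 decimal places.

N=6 nodes, M=9 members, R=3 reactions → 2N=12, M+R=12
member 0 (0-1): L=1.2811, (cx,cy)=(0.3645,0.9312)
member 1 (0-2): L=0.8390, (cx,cy)=(1.0000,0.0000)
member 2 (1-2): L=1.2497, (cx,cy)=(0.2977,-0.9547)
member 3 (1-3): L=0.8433, (cx,cy)=(0.9759,-0.2182)
member 4 (2-3): L=1.1052, (cx,cy)=(0.4081,0.9130)
member 5 (2-4): L=0.9540, (cx,cy)=(1.0000,0.0000)
member 6 (3-4): L=1.1274, (cx,cy)=(0.4461,-0.8950)
member 7 (3-5): L=0.9143, (cx,cy)=(0.9953,0.0973)
member 8 (4-5): L=1.1710, (cx,cy)=(0.3476,0.9377)
solve A·x = −loads:
  F[0-1] = -3137.8100 N (compression)
  F[0-2] = +803.2953 N (tension)
  F[1-2] = -1327.1475 N (compression)
  F[1-3] = -235.3980 N (compression)
  F[2-3] = +1387.7861 N (tension)
  F[2-4] = -158.0851 N (compression)
  F[3-4] = -1369.5210 N (compression)
  F[3-5] = +952.1166 N (tension)
  F[4-5] = -2212.8125 N (compression)
  Rx@0 = +340.4900 N
  Ry@0 = +2921.9183 N
  Ry@4 = +3300.5217 N

-1327.148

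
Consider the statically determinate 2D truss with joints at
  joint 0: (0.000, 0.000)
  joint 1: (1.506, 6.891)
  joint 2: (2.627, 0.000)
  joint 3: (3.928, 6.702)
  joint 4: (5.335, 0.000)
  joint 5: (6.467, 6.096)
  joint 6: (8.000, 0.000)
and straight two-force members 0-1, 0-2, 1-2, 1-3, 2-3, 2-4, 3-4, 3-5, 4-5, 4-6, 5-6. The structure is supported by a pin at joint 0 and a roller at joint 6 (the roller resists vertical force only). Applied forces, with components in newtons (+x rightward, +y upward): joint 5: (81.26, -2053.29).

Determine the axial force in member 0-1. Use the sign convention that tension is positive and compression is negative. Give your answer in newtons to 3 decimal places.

-339.367

N=7 nodes, M=11 members, R=3 reactions → 2N=14, M+R=14
member 0 (0-1): L=7.0536, (cx,cy)=(0.2135,0.9769)
member 1 (0-2): L=2.6270, (cx,cy)=(1.0000,0.0000)
member 2 (1-2): L=6.9816, (cx,cy)=(0.1606,-0.9870)
member 3 (1-3): L=2.4294, (cx,cy)=(0.9970,-0.0778)
member 4 (2-3): L=6.8271, (cx,cy)=(0.1906,0.9817)
member 5 (2-4): L=2.7080, (cx,cy)=(1.0000,0.0000)
member 6 (3-4): L=6.8481, (cx,cy)=(0.2055,-0.9787)
member 7 (3-5): L=2.6103, (cx,cy)=(0.9727,-0.2322)
member 8 (4-5): L=6.2002, (cx,cy)=(0.1826,0.9832)
member 9 (4-6): L=2.6650, (cx,cy)=(1.0000,0.0000)
member 10 (5-6): L=6.2858, (cx,cy)=(0.2439,-0.9698)
solve A·x = −loads:
  F[0-1] = -339.3668 N (compression)
  F[0-2] = +153.7171 N (tension)
  F[1-2] = +346.0208 N (tension)
  F[1-3] = -128.4052 N (compression)
  F[2-3] = -347.9067 N (compression)
  F[2-4] = +275.5744 N (tension)
  F[3-4] = +406.5282 N (tension)
  F[3-5] = -285.6433 N (compression)
  F[4-5] = -404.6567 N (compression)
  F[4-6] = +432.9791 N (tension)
  F[5-6] = -1775.3559 N (compression)
  Rx@0 = -81.2600 N
  Ry@0 = +331.5416 N
  Ry@6 = +1721.7484 N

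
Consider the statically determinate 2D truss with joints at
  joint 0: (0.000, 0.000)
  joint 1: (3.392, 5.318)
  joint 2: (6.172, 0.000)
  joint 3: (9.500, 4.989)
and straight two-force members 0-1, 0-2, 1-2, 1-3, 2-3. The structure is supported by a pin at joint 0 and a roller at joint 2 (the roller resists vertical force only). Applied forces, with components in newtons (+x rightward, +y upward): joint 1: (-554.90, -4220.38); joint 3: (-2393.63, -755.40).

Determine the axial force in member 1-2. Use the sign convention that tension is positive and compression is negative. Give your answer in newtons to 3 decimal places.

-243.207

N=4 nodes, M=5 members, R=3 reactions → 2N=8, M+R=8
member 0 (0-1): L=6.3077, (cx,cy)=(0.5378,0.8431)
member 1 (0-2): L=6.1720, (cx,cy)=(1.0000,0.0000)
member 2 (1-2): L=6.0008, (cx,cy)=(0.4633,-0.8862)
member 3 (1-3): L=6.1169, (cx,cy)=(0.9986,-0.0538)
member 4 (2-3): L=5.9971, (cx,cy)=(0.5549,0.8319)
solve A·x = −loads:
  F[0-1] = -4633.6024 N (compression)
  F[0-2] = -456.7760 N (compression)
  F[1-2] = -243.2073 N (compression)
  F[1-3] = -1826.8272 N (compression)
  F[2-3] = -1026.1584 N (compression)
  Rx@0 = +2948.5300 N
  Ry@0 = +3906.5884 N
  Ry@2 = +1069.1916 N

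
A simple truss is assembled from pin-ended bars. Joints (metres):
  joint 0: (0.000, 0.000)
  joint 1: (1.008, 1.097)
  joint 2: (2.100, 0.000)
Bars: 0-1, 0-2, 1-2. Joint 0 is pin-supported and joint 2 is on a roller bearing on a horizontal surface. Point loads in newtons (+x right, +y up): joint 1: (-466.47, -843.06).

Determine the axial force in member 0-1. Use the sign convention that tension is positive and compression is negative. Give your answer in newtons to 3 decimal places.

N=3 nodes, M=3 members, R=3 reactions → 2N=6, M+R=6
member 0 (0-1): L=1.4898, (cx,cy)=(0.6766,0.7363)
member 1 (0-2): L=2.1000, (cx,cy)=(1.0000,0.0000)
member 2 (1-2): L=1.5479, (cx,cy)=(0.7055,-0.7087)
solve A·x = −loads:
  F[0-1] = -926.2855 N (compression)
  F[0-2] = +160.2600 N (tension)
  F[1-2] = -227.1613 N (compression)
  Rx@0 = +466.4700 N
  Ry@0 = +682.0662 N
  Ry@2 = +160.9938 N

-926.285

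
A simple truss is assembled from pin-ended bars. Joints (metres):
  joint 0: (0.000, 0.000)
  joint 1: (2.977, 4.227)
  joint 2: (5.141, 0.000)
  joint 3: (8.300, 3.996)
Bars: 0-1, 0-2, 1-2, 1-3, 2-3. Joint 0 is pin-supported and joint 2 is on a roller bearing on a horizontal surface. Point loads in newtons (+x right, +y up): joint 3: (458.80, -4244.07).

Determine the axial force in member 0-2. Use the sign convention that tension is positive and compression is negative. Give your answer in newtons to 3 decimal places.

N=4 nodes, M=5 members, R=3 reactions → 2N=8, M+R=8
member 0 (0-1): L=5.1701, (cx,cy)=(0.5758,0.8176)
member 1 (0-2): L=5.1410, (cx,cy)=(1.0000,0.0000)
member 2 (1-2): L=4.7487, (cx,cy)=(0.4557,-0.8901)
member 3 (1-3): L=5.3280, (cx,cy)=(0.9991,-0.0434)
member 4 (2-3): L=5.0938, (cx,cy)=(0.6202,0.7845)
solve A·x = −loads:
  F[0-1] = +3625.9011 N (tension)
  F[0-2] = -1629.0286 N (compression)
  F[1-2] = -3510.1486 N (compression)
  F[1-3] = +3690.8770 N (tension)
  F[2-3] = -5206.0885 N (compression)
  Rx@0 = -458.8000 N
  Ry@0 = -2964.4781 N
  Ry@2 = +7208.5481 N

-1629.029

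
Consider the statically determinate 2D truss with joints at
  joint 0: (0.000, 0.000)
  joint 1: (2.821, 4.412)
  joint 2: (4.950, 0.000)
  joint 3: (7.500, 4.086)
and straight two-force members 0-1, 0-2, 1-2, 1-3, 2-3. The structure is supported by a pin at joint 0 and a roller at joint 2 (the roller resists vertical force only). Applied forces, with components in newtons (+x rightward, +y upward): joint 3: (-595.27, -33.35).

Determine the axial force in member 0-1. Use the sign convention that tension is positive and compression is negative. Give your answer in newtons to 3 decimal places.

-562.832

N=4 nodes, M=5 members, R=3 reactions → 2N=8, M+R=8
member 0 (0-1): L=5.2368, (cx,cy)=(0.5387,0.8425)
member 1 (0-2): L=4.9500, (cx,cy)=(1.0000,0.0000)
member 2 (1-2): L=4.8988, (cx,cy)=(0.4346,-0.9006)
member 3 (1-3): L=4.6903, (cx,cy)=(0.9976,-0.0695)
member 4 (2-3): L=4.8164, (cx,cy)=(0.5294,0.8483)
solve A·x = −loads:
  F[0-1] = -562.8320 N (compression)
  F[0-2] = -292.0777 N (compression)
  F[1-2] = +569.0979 N (tension)
  F[1-3] = -551.8539 N (compression)
  F[2-3] = -84.5247 N (compression)
  Rx@0 = +595.2700 N
  Ry@0 = +474.1880 N
  Ry@2 = -440.8380 N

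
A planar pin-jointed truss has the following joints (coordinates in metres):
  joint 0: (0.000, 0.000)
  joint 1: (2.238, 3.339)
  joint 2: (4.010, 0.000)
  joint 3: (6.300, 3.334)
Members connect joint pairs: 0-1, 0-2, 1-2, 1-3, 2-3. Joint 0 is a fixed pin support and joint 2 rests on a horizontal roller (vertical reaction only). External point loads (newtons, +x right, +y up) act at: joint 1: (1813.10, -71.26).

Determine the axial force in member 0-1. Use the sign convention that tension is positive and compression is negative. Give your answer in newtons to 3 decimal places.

1779.553

N=4 nodes, M=5 members, R=3 reactions → 2N=8, M+R=8
member 0 (0-1): L=4.0196, (cx,cy)=(0.5568,0.8307)
member 1 (0-2): L=4.0100, (cx,cy)=(1.0000,0.0000)
member 2 (1-2): L=3.7801, (cx,cy)=(0.4688,-0.8833)
member 3 (1-3): L=4.0620, (cx,cy)=(1.0000,-0.0012)
member 4 (2-3): L=4.0447, (cx,cy)=(0.5662,0.8243)
solve A·x = −loads:
  F[0-1] = +1779.5535 N (tension)
  F[0-2] = +822.3064 N (tension)
  F[1-2] = -1754.1610 N (compression)
  F[1-3] = -0.0000 N (compression)
  F[2-3] = +0.0000 N (tension)
  Rx@0 = -1813.1000 N
  Ry@0 = -1478.2215 N
  Ry@2 = +1549.4815 N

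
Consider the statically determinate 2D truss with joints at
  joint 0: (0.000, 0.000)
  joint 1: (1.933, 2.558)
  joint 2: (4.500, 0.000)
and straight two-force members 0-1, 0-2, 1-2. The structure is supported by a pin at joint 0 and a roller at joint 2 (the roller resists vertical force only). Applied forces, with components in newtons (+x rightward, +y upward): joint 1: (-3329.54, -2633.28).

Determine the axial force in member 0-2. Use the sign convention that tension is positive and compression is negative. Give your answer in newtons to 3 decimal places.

N=3 nodes, M=3 members, R=3 reactions → 2N=6, M+R=6
member 0 (0-1): L=3.2062, (cx,cy)=(0.6029,0.7978)
member 1 (0-2): L=4.5000, (cx,cy)=(1.0000,0.0000)
member 2 (1-2): L=3.6239, (cx,cy)=(0.7083,-0.7059)
solve A·x = −loads:
  F[0-1] = -4255.0720 N (compression)
  F[0-2] = -764.1978 N (compression)
  F[1-2] = +1078.8460 N (tension)
  Rx@0 = +3329.5400 N
  Ry@0 = +3394.7985 N
  Ry@2 = -761.5185 N

-764.198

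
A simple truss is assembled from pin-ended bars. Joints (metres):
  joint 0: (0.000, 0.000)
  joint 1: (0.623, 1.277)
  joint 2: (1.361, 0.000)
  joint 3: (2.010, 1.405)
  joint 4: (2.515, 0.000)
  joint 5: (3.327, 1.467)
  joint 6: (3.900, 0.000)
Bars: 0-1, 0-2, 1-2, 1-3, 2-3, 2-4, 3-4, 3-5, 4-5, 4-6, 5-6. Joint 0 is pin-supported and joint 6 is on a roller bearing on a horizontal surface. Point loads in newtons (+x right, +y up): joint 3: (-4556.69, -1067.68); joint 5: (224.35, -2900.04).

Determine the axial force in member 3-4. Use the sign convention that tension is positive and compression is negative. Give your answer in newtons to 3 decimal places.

1545.590

N=7 nodes, M=11 members, R=3 reactions → 2N=14, M+R=14
member 0 (0-1): L=1.4209, (cx,cy)=(0.4385,0.8987)
member 1 (0-2): L=1.3610, (cx,cy)=(1.0000,0.0000)
member 2 (1-2): L=1.4749, (cx,cy)=(0.5004,-0.8658)
member 3 (1-3): L=1.3929, (cx,cy)=(0.9958,0.0919)
member 4 (2-3): L=1.5477, (cx,cy)=(0.4193,0.9078)
member 5 (2-4): L=1.1540, (cx,cy)=(1.0000,0.0000)
member 6 (3-4): L=1.4930, (cx,cy)=(0.3382,-0.9411)
member 7 (3-5): L=1.3185, (cx,cy)=(0.9989,0.0470)
member 8 (4-5): L=1.6767, (cx,cy)=(0.4843,0.8749)
member 9 (4-6): L=1.3850, (cx,cy)=(1.0000,0.0000)
member 10 (5-6): L=1.5749, (cx,cy)=(0.3638,-0.9315)
solve A·x = −loads:
  F[0-1] = -2782.4075 N (compression)
  F[0-2] = -3112.3510 N (compression)
  F[1-2] = +2618.5566 N (tension)
  F[1-3] = -2540.9825 N (compression)
  F[2-3] = -2497.3702 N (compression)
  F[2-4] = -754.8496 N (compression)
  F[3-4] = +1545.5900 N (tension)
  F[3-5] = +456.9168 N (tension)
  F[4-5] = -1662.4343 N (compression)
  F[4-6] = +573.0142 N (tension)
  F[5-6] = -1574.9733 N (compression)
  Rx@0 = +4332.3400 N
  Ry@0 = +2500.6836 N
  Ry@6 = +1467.0364 N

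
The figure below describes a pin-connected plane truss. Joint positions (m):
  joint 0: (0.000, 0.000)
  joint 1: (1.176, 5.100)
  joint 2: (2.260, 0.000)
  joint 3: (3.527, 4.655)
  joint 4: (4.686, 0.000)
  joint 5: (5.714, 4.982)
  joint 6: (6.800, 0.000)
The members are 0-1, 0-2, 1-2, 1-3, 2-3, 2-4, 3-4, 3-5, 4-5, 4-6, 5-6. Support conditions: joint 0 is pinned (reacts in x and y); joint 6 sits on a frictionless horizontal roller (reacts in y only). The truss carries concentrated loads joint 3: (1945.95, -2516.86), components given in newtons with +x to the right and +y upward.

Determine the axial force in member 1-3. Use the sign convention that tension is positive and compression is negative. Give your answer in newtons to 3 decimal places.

56.715

N=7 nodes, M=11 members, R=3 reactions → 2N=14, M+R=14
member 0 (0-1): L=5.2338, (cx,cy)=(0.2247,0.9744)
member 1 (0-2): L=2.2600, (cx,cy)=(1.0000,0.0000)
member 2 (1-2): L=5.2139, (cx,cy)=(0.2079,-0.9781)
member 3 (1-3): L=2.3927, (cx,cy)=(0.9826,-0.1860)
member 4 (2-3): L=4.8243, (cx,cy)=(0.2626,0.9649)
member 5 (2-4): L=2.4260, (cx,cy)=(1.0000,0.0000)
member 6 (3-4): L=4.7971, (cx,cy)=(0.2416,-0.9704)
member 7 (3-5): L=2.2113, (cx,cy)=(0.9890,0.1479)
member 8 (4-5): L=5.0870, (cx,cy)=(0.2021,0.9794)
member 9 (4-6): L=2.1140, (cx,cy)=(1.0000,0.0000)
member 10 (5-6): L=5.0990, (cx,cy)=(0.2130,-0.9771)
solve A·x = −loads:
  F[0-1] = +123.8604 N (tension)
  F[0-2] = +1918.1195 N (tension)
  F[1-2] = -134.1729 N (compression)
  F[1-3] = +56.7151 N (tension)
  F[2-3] = +136.0156 N (tension)
  F[2-4] = +1854.5031 N (tension)
  F[3-4] = -2896.0155 N (compression)
  F[3-5] = -1167.6527 N (compression)
  F[4-5] = +2869.4235 N (tension)
  F[4-6] = +574.9464 N (tension)
  F[5-6] = -2699.4908 N (compression)
  Rx@0 = -1945.9500 N
  Ry@0 = -120.6933 N
  Ry@6 = +2637.5533 N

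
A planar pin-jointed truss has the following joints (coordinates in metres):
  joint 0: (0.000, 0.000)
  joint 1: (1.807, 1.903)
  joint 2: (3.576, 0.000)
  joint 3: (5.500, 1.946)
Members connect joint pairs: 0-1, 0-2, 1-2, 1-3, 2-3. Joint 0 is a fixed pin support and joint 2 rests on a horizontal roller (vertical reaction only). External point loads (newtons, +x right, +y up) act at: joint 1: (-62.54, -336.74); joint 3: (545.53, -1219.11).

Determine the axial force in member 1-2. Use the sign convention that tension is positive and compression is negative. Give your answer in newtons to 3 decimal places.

N=4 nodes, M=5 members, R=3 reactions → 2N=8, M+R=8
member 0 (0-1): L=2.6242, (cx,cy)=(0.6886,0.7252)
member 1 (0-2): L=3.5760, (cx,cy)=(1.0000,0.0000)
member 2 (1-2): L=2.5982, (cx,cy)=(0.6808,-0.7324)
member 3 (1-3): L=3.6933, (cx,cy)=(0.9999,0.0116)
member 4 (2-3): L=2.7365, (cx,cy)=(0.7031,0.7111)
solve A·x = −loads:
  F[0-1] = +1038.2874 N (tension)
  F[0-2] = -231.9531 N (compression)
  F[1-2] = -1459.5958 N (compression)
  F[1-3] = +1771.3684 N (tension)
  F[2-3] = -1743.3661 N (compression)
  Rx@0 = -482.9900 N
  Ry@0 = -752.9257 N
  Ry@2 = +2308.7757 N

-1459.596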